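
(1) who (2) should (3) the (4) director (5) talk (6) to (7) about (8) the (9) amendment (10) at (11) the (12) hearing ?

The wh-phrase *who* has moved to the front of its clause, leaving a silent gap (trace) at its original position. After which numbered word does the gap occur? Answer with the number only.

In situ: The director should talk to who about the amendment at the hearing.
'who' is the object of the preposition 'to'. Fronting leaves a gap immediately after 'to':
Who should the director talk to ___ about the amendment at the hearing?
'to' is word 6.

6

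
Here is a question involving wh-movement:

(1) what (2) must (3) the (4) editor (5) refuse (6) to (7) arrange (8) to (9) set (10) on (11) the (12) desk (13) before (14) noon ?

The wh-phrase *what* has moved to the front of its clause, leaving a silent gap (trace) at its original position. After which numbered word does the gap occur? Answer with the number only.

Underlying clause: The editor must refuse to arrange to set what on the desk before noon.
The filler 'what' is interpreted as the direct object of 'set'. Wh-movement fronts it, leaving a gap right after 'set':
What must the editor refuse to arrange to set ___ on the desk before noon?
'set' is word 9.

9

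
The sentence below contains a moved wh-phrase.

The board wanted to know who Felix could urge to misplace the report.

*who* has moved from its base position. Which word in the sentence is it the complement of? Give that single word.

urge

Underlying clause: Felix could urge who to misplace the report.
'who' functions as the direct object of 'urge'. Wh-movement fronts it, leaving a gap right after 'urge':
The board wanted to know who Felix could urge ___ to misplace the report.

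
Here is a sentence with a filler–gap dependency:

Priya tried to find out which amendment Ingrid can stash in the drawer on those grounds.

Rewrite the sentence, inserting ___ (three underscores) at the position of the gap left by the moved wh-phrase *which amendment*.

Before movement: Ingrid can stash which amendment in the drawer on those grounds.
'which amendment' is the direct object of 'stash'. The gap is right after 'stash'.

Priya tried to find out which amendment Ingrid can stash ___ in the drawer on those grounds.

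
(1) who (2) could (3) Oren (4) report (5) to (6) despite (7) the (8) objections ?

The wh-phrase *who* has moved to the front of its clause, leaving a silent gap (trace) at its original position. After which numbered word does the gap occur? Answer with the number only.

5

Underlying clause: Oren could report to who despite the objections.
The filler 'who' is interpreted as the object of the preposition 'to'. It moves to the left edge, and the trace sits right after 'to':
Who could Oren report to ___ despite the objections?
'to' is word 5.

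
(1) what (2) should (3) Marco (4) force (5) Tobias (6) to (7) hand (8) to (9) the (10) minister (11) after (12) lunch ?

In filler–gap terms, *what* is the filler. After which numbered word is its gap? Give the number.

7

In situ: Marco should force Tobias to hand what to the minister after lunch.
'what' is the direct object of 'hand'. It moves to the left edge, and the trace sits right after 'hand':
What should Marco force Tobias to hand ___ to the minister after lunch?
'hand' is word 7.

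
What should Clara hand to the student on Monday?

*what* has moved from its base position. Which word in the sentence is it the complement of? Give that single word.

hand

Underlying clause: Clara should hand what to the student on Monday.
'what' is the direct object of 'hand'. Wh-movement fronts it, leaving a gap right after 'hand':
What should Clara hand ___ to the student on Monday?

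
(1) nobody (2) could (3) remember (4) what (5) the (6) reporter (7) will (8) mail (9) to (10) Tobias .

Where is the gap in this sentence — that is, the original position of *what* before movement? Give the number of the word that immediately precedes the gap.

8

Pre-movement form: The reporter will mail what to Tobias.
'what' is the direct object of 'mail'. Wh-movement fronts it, leaving a gap right after 'mail':
Nobody could remember what the reporter will mail ___ to Tobias.
'mail' is word 8.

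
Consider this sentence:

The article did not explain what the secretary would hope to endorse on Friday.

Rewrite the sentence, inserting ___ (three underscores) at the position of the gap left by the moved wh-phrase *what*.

Pre-movement form: The secretary would hope to endorse what on Friday.
The filler 'what' is interpreted as the direct object of 'endorse'. The gap is right after 'endorse'.

The article did not explain what the secretary would hope to endorse ___ on Friday.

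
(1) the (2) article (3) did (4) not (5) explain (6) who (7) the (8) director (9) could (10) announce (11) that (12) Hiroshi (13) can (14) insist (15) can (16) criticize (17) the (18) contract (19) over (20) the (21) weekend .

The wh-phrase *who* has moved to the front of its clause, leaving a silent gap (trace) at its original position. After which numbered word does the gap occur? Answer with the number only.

Before movement: The director could announce that Hiroshi can insist who can criticize the contract over the weekend.
'who' functions as the subject of the clause embedded under 'insist'. Wh-movement fronts it, leaving a gap right after 'insist':
The article did not explain who the director could announce that Hiroshi can insist ___ can criticize the contract over the weekend.
'insist' is word 14.

14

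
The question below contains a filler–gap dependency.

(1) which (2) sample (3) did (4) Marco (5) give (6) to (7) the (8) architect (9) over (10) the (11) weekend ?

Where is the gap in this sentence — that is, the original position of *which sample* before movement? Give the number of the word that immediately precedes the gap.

Underlying clause: Marco did give which sample to the architect over the weekend.
The filler 'which sample' is interpreted as the direct object of 'give'. It moves to the left edge, and the trace sits right after 'give':
Which sample did Marco give ___ to the architect over the weekend?
'give' is word 5.

5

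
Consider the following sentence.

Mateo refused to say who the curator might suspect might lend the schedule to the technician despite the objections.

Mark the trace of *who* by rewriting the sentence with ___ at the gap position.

Mateo refused to say who the curator might suspect ___ might lend the schedule to the technician despite the objections.

Underlying clause: The curator might suspect who might lend the schedule to the technician despite the objections.
'who' functions as the subject of the clause embedded under 'suspect'. The gap is right after 'suspect'.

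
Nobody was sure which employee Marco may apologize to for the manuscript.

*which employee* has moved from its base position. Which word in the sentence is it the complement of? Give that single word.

Before movement: Marco may apologize to which employee for the manuscript.
'which employee' is the object of the preposition 'to'. It moves to the left edge, and the trace sits right after 'to':
Nobody was sure which employee Marco may apologize to ___ for the manuscript.

to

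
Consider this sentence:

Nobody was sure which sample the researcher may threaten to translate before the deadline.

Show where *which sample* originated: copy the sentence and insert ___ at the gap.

Nobody was sure which sample the researcher may threaten to translate ___ before the deadline.

Underlying clause: The researcher may threaten to translate which sample before the deadline.
'which sample' functions as the direct object of 'translate'. The gap is right after 'translate'.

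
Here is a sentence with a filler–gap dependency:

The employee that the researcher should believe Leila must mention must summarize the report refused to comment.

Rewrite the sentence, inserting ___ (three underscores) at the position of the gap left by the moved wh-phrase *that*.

The employee that the researcher should believe Leila must mention ___ must summarize the report refused to comment.

'that' functions as the subject of the clause embedded under 'mention'. The gap is right after 'mention'.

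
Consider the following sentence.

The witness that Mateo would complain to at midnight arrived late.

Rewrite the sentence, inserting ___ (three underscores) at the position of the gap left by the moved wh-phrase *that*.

The witness that Mateo would complain to ___ at midnight arrived late.

The filler 'that' is interpreted as the object of the preposition 'to'. The gap is right after 'to'.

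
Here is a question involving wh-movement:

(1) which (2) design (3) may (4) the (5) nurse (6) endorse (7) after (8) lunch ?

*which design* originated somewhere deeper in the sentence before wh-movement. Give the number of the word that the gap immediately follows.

6

Underlying clause: The nurse may endorse which design after lunch.
'which design' is the direct object of 'endorse'. It moves to the left edge, and the trace sits right after 'endorse':
Which design may the nurse endorse ___ after lunch?
'endorse' is word 6.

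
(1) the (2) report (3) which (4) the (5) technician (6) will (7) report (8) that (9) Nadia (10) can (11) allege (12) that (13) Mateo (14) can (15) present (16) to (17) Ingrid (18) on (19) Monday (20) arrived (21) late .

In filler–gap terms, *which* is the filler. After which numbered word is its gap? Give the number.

'which' is the direct object of 'present'. It moves to the left edge, and the trace sits right after 'present':
The report which the technician will report that Nadia can allege that Mateo can present ___ to Ingrid on Monday arrived late.
'present' is word 15.

15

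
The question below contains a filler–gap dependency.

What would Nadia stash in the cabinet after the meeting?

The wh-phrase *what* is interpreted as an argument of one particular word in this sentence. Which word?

stash

Underlying clause: Nadia would stash what in the cabinet after the meeting.
'what' is the direct object of 'stash'. Fronting leaves a gap immediately after 'stash':
What would Nadia stash ___ in the cabinet after the meeting?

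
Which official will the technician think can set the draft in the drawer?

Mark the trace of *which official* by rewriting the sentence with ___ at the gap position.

Which official will the technician think ___ can set the draft in the drawer?

Underlying clause: The technician will think which official can set the draft in the drawer.
The filler 'which official' is interpreted as the subject of the clause embedded under 'think'. The gap is right after 'think'.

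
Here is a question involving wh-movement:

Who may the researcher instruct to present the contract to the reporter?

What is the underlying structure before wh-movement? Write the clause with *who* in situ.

'who' functions as the direct object of 'instruct'. Wh-movement fronts it, leaving a gap right after 'instruct':
Who may the researcher instruct ___ to present the contract to the reporter?

The researcher may instruct who to present the contract to the reporter.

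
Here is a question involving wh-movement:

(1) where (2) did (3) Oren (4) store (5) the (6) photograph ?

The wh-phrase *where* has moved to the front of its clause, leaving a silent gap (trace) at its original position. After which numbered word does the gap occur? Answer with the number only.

Before movement: Oren did store the photograph where.
'where' is the locative complement of 'store'. It moves to the left edge, and the trace sits right after 'photograph':
Where did Oren store the photograph ___?
'photograph' is word 6.

6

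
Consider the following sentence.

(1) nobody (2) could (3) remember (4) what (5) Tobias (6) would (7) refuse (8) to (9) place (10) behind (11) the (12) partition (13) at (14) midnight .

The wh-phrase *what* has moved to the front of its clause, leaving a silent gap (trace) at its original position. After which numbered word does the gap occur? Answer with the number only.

Underlying clause: Tobias would refuse to place what behind the partition at midnight.
'what' functions as the direct object of 'place'. Fronting leaves a gap immediately after 'place':
Nobody could remember what Tobias would refuse to place ___ behind the partition at midnight.
'place' is word 9.

9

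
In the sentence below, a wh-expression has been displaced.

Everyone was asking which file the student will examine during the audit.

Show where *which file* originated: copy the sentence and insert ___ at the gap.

Before movement: The student will examine which file during the audit.
The filler 'which file' is interpreted as the direct object of 'examine'. The gap is right after 'examine'.

Everyone was asking which file the student will examine ___ during the audit.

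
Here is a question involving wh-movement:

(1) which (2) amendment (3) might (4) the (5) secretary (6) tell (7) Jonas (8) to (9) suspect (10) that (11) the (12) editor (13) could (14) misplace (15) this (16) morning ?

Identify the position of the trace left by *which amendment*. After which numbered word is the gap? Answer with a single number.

In situ: The secretary might tell Jonas to suspect that the editor could misplace which amendment this morning.
'which amendment' is the direct object of 'misplace'. It moves to the left edge, and the trace sits right after 'misplace':
Which amendment might the secretary tell Jonas to suspect that the editor could misplace ___ this morning?
'misplace' is word 14.

14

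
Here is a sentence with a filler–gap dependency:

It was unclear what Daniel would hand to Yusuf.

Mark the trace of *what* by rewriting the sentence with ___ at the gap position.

In situ: Daniel would hand what to Yusuf.
'what' is the direct object of 'hand'. The gap is right after 'hand'.

It was unclear what Daniel would hand ___ to Yusuf.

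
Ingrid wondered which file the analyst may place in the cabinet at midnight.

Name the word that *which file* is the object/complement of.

In situ: The analyst may place which file in the cabinet at midnight.
'which file' is the direct object of 'place'. It moves to the left edge, and the trace sits right after 'place':
Ingrid wondered which file the analyst may place ___ in the cabinet at midnight.

place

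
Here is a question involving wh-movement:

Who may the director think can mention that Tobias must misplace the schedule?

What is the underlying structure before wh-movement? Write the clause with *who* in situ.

The director may think who can mention that Tobias must misplace the schedule.

The filler 'who' is interpreted as the subject of the clause embedded under 'think'. It moves to the left edge, and the trace sits right after 'think':
Who may the director think ___ can mention that Tobias must misplace the schedule?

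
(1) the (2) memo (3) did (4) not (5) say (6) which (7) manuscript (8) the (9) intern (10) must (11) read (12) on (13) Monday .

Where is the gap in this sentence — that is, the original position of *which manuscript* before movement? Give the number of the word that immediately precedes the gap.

Underlying clause: The intern must read which manuscript on Monday.
The filler 'which manuscript' is interpreted as the direct object of 'read'. It moves to the left edge, and the trace sits right after 'read':
The memo did not say which manuscript the intern must read ___ on Monday.
'read' is word 11.

11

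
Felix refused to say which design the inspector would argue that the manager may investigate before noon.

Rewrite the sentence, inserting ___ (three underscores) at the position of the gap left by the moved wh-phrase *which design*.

Before movement: The inspector would argue that the manager may investigate which design before noon.
'which design' is the direct object of 'investigate'. The gap is right after 'investigate'.

Felix refused to say which design the inspector would argue that the manager may investigate ___ before noon.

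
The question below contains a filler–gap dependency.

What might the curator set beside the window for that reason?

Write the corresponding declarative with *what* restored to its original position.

'what' is the direct object of 'set'. Wh-movement fronts it, leaving a gap right after 'set':
What might the curator set ___ beside the window for that reason?

The curator might set what beside the window for that reason.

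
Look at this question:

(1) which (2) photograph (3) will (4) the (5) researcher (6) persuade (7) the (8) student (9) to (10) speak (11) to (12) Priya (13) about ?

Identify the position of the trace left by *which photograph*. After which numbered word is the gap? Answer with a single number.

13

Pre-movement form: The researcher will persuade the student to speak to Priya about which photograph.
'which photograph' is the object of the preposition 'about'. Wh-movement fronts it, leaving a gap right after 'about':
Which photograph will the researcher persuade the student to speak to Priya about ___?
'about' is word 13.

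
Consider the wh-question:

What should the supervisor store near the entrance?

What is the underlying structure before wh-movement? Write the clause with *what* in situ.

'what' is the direct object of 'store'. It moves to the left edge, and the trace sits right after 'store':
What should the supervisor store ___ near the entrance?

The supervisor should store what near the entrance.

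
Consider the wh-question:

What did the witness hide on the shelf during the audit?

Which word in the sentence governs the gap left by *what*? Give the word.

Pre-movement form: The witness did hide what on the shelf during the audit.
'what' functions as the direct object of 'hide'. It moves to the left edge, and the trace sits right after 'hide':
What did the witness hide ___ on the shelf during the audit?

hide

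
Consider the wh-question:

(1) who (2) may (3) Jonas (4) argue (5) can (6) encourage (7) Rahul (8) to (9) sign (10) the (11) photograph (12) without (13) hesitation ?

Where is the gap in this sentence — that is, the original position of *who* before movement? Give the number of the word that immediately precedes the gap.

In situ: Jonas may argue who can encourage Rahul to sign the photograph without hesitation.
'who' functions as the subject of the clause embedded under 'argue'. Wh-movement fronts it, leaving a gap right after 'argue':
Who may Jonas argue ___ can encourage Rahul to sign the photograph without hesitation?
'argue' is word 4.

4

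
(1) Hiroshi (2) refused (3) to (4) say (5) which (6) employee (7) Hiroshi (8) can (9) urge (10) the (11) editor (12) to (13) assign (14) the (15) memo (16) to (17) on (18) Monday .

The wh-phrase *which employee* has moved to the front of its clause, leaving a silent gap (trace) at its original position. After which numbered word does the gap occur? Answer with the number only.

In situ: Hiroshi can urge the editor to assign the memo to which employee on Monday.
The filler 'which employee' is interpreted as the object of the preposition 'to' (recipient of 'assign'). Wh-movement fronts it, leaving a gap right after 'to':
Hiroshi refused to say which employee Hiroshi can urge the editor to assign the memo to ___ on Monday.
'to' is word 16.

16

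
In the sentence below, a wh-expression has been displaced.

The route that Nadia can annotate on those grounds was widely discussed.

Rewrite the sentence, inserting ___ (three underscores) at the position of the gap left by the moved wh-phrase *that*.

The route that Nadia can annotate ___ on those grounds was widely discussed.

'that' is the direct object of 'annotate'. The gap is right after 'annotate'.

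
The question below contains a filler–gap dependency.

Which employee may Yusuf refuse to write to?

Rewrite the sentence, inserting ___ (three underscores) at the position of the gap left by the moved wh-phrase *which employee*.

Which employee may Yusuf refuse to write to ___?

Underlying clause: Yusuf may refuse to write to which employee.
The filler 'which employee' is interpreted as the object of the preposition 'to'. The gap is right after 'to'.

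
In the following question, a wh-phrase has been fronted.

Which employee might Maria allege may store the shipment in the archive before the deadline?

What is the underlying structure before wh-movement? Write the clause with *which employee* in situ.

Maria might allege which employee may store the shipment in the archive before the deadline.

'which employee' is the subject of the clause embedded under 'allege'. Wh-movement fronts it, leaving a gap right after 'allege':
Which employee might Maria allege ___ may store the shipment in the archive before the deadline?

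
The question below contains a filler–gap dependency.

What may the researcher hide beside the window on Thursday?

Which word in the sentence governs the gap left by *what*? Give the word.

hide

Underlying clause: The researcher may hide what beside the window on Thursday.
'what' functions as the direct object of 'hide'. It moves to the left edge, and the trace sits right after 'hide':
What may the researcher hide ___ beside the window on Thursday?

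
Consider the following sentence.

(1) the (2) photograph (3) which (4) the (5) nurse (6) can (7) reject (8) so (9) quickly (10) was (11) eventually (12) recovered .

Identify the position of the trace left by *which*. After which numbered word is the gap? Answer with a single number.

The filler 'which' is interpreted as the direct object of 'reject'. It moves to the left edge, and the trace sits right after 'reject':
The photograph which the nurse can reject ___ so quickly was eventually recovered.
'reject' is word 7.

7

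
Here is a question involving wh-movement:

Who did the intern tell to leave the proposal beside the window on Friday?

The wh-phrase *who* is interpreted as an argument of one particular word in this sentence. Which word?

tell

Before movement: The intern did tell who to leave the proposal beside the window on Friday.
The filler 'who' is interpreted as the direct object of 'tell'. Wh-movement fronts it, leaving a gap right after 'tell':
Who did the intern tell ___ to leave the proposal beside the window on Friday?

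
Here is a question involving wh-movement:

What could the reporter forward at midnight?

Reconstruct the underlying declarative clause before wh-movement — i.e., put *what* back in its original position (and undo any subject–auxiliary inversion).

'what' is the direct object of 'forward'. Wh-movement fronts it, leaving a gap right after 'forward':
What could the reporter forward ___ at midnight?

The reporter could forward what at midnight.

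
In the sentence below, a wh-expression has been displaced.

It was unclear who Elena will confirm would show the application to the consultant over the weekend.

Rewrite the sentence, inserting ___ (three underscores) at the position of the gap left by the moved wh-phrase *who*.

Before movement: Elena will confirm who would show the application to the consultant over the weekend.
The filler 'who' is interpreted as the subject of the clause embedded under 'confirm'. The gap is right after 'confirm'.

It was unclear who Elena will confirm ___ would show the application to the consultant over the weekend.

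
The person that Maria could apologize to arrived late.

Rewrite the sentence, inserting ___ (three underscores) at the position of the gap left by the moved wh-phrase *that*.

The person that Maria could apologize to ___ arrived late.

'that' functions as the object of the preposition 'to'. The gap is right after 'to'.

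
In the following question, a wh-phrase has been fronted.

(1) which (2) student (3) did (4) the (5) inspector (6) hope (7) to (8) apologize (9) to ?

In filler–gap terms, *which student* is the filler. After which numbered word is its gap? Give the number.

9

Before movement: The inspector did hope to apologize to which student.
'which student' is the object of the preposition 'to'. Wh-movement fronts it, leaving a gap right after 'to':
Which student did the inspector hope to apologize to ___?
'to' is word 9.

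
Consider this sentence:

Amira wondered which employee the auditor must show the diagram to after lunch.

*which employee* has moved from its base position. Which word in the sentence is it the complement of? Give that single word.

to

Before movement: The auditor must show the diagram to which employee after lunch.
'which employee' is the object of the preposition 'to' (recipient of 'show'). Wh-movement fronts it, leaving a gap right after 'to':
Amira wondered which employee the auditor must show the diagram to ___ after lunch.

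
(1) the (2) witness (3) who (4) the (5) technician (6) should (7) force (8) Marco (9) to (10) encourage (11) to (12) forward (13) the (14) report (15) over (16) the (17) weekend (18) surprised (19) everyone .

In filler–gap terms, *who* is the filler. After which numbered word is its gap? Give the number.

The filler 'who' is interpreted as the direct object of 'encourage'. Wh-movement fronts it, leaving a gap right after 'encourage':
The witness who the technician should force Marco to encourage ___ to forward the report over the weekend surprised everyone.
'encourage' is word 10.

10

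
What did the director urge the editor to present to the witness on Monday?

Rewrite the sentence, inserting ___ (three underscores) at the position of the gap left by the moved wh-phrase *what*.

What did the director urge the editor to present ___ to the witness on Monday?

In situ: The director did urge the editor to present what to the witness on Monday.
'what' is the direct object of 'present'. The gap is right after 'present'.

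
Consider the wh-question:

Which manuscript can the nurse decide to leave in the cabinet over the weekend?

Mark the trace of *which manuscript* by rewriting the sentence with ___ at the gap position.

Underlying clause: The nurse can decide to leave which manuscript in the cabinet over the weekend.
The filler 'which manuscript' is interpreted as the direct object of 'leave'. The gap is right after 'leave'.

Which manuscript can the nurse decide to leave ___ in the cabinet over the weekend?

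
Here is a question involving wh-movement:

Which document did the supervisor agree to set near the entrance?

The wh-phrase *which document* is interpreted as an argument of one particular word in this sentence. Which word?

In situ: The supervisor did agree to set which document near the entrance.
'which document' is the direct object of 'set'. It moves to the left edge, and the trace sits right after 'set':
Which document did the supervisor agree to set ___ near the entrance?

set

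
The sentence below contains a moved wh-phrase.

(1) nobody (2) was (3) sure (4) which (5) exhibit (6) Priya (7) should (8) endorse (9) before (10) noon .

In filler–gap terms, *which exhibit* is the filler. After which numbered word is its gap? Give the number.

8

In situ: Priya should endorse which exhibit before noon.
'which exhibit' is the direct object of 'endorse'. Fronting leaves a gap immediately after 'endorse':
Nobody was sure which exhibit Priya should endorse ___ before noon.
'endorse' is word 8.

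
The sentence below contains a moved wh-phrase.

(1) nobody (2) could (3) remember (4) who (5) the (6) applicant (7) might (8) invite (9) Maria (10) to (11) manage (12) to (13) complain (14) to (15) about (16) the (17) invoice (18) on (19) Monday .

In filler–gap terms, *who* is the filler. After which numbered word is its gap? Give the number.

In situ: The applicant might invite Maria to manage to complain to who about the invoice on Monday.
The filler 'who' is interpreted as the object of the preposition 'to'. Wh-movement fronts it, leaving a gap right after 'to':
Nobody could remember who the applicant might invite Maria to manage to complain to ___ about the invoice on Monday.
'to' is word 14.

14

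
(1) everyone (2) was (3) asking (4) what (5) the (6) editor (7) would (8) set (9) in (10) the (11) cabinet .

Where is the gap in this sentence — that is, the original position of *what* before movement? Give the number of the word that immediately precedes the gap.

Before movement: The editor would set what in the cabinet.
'what' functions as the direct object of 'set'. Fronting leaves a gap immediately after 'set':
Everyone was asking what the editor would set ___ in the cabinet.
'set' is word 8.

8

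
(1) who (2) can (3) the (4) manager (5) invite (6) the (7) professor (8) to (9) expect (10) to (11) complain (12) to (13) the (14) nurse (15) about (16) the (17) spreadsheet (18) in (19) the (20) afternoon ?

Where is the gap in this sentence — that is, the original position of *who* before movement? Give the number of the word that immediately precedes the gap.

9

Underlying clause: The manager can invite the professor to expect who to complain to the nurse about the spreadsheet in the afternoon.
'who' functions as the direct object of 'expect'. Wh-movement fronts it, leaving a gap right after 'expect':
Who can the manager invite the professor to expect ___ to complain to the nurse about the spreadsheet in the afternoon?
'expect' is word 9.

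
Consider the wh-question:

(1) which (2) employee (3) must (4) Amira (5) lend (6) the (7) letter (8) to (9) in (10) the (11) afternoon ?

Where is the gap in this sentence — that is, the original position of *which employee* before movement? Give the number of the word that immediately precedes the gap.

In situ: Amira must lend the letter to which employee in the afternoon.
'which employee' is the object of the preposition 'to' (recipient of 'lend'). Wh-movement fronts it, leaving a gap right after 'to':
Which employee must Amira lend the letter to ___ in the afternoon?
'to' is word 8.

8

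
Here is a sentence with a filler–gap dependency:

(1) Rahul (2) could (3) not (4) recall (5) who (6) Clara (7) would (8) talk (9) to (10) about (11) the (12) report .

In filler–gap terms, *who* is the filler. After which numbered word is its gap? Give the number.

In situ: Clara would talk to who about the report.
'who' is the object of the preposition 'to'. Fronting leaves a gap immediately after 'to':
Rahul could not recall who Clara would talk to ___ about the report.
'to' is word 9.

9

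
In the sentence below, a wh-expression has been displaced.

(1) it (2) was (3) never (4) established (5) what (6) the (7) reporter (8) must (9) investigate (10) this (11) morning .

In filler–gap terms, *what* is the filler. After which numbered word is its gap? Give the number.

Underlying clause: The reporter must investigate what this morning.
'what' is the direct object of 'investigate'. It moves to the left edge, and the trace sits right after 'investigate':
It was never established what the reporter must investigate ___ this morning.
'investigate' is word 9.

9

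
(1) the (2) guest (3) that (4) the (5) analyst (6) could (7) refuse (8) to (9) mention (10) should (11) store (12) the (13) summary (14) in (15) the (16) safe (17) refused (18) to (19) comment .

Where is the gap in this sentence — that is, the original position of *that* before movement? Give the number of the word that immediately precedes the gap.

9

'that' functions as the subject of the clause embedded under 'mention'. Fronting leaves a gap immediately after 'mention':
The guest that the analyst could refuse to mention ___ should store the summary in the safe refused to comment.
'mention' is word 9.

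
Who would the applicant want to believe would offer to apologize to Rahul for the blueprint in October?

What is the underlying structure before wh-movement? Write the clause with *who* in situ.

The applicant would want to believe who would offer to apologize to Rahul for the blueprint in October.

'who' is the subject of the clause embedded under 'believe'. It moves to the left edge, and the trace sits right after 'believe':
Who would the applicant want to believe ___ would offer to apologize to Rahul for the blueprint in October?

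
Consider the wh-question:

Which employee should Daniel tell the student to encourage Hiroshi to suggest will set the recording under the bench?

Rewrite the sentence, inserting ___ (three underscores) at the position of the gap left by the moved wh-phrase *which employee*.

Which employee should Daniel tell the student to encourage Hiroshi to suggest ___ will set the recording under the bench?

Underlying clause: Daniel should tell the student to encourage Hiroshi to suggest which employee will set the recording under the bench.
'which employee' functions as the subject of the clause embedded under 'suggest'. The gap is right after 'suggest'.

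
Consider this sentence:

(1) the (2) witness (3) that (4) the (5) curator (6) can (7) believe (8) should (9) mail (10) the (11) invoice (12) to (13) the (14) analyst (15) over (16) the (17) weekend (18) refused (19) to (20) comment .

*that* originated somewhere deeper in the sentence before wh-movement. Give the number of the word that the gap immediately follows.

7

The filler 'that' is interpreted as the subject of the clause embedded under 'believe'. Wh-movement fronts it, leaving a gap right after 'believe':
The witness that the curator can believe ___ should mail the invoice to the analyst over the weekend refused to comment.
'believe' is word 7.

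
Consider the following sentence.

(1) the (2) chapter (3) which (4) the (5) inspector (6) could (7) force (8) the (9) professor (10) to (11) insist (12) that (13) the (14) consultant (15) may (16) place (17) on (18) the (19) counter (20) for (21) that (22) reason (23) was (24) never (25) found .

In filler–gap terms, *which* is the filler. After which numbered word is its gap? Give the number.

The filler 'which' is interpreted as the direct object of 'place'. It moves to the left edge, and the trace sits right after 'place':
The chapter which the inspector could force the professor to insist that the consultant may place ___ on the counter for that reason was never found.
'place' is word 16.

16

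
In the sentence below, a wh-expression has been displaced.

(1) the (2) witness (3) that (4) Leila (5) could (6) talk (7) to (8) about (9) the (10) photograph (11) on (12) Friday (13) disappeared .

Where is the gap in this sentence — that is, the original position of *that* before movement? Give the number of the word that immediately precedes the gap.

7

'that' is the object of the preposition 'to'. Fronting leaves a gap immediately after 'to':
The witness that Leila could talk to ___ about the photograph on Friday disappeared.
'to' is word 7.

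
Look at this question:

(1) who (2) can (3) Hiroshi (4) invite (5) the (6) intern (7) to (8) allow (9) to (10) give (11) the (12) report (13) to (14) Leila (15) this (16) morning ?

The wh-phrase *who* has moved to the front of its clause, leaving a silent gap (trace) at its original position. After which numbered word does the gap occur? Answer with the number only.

Underlying clause: Hiroshi can invite the intern to allow who to give the report to Leila this morning.
'who' functions as the direct object of 'allow'. It moves to the left edge, and the trace sits right after 'allow':
Who can Hiroshi invite the intern to allow ___ to give the report to Leila this morning?
'allow' is word 8.

8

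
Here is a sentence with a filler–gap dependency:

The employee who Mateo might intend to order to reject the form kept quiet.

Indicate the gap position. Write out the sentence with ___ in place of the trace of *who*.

The employee who Mateo might intend to order ___ to reject the form kept quiet.

'who' functions as the direct object of 'order'. The gap is right after 'order'.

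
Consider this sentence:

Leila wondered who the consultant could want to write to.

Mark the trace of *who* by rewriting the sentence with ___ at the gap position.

In situ: The consultant could want to write to who.
'who' is the object of the preposition 'to'. The gap is right after 'to'.

Leila wondered who the consultant could want to write to ___.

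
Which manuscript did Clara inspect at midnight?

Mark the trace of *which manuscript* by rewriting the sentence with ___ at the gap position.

Which manuscript did Clara inspect ___ at midnight?

In situ: Clara did inspect which manuscript at midnight.
The filler 'which manuscript' is interpreted as the direct object of 'inspect'. The gap is right after 'inspect'.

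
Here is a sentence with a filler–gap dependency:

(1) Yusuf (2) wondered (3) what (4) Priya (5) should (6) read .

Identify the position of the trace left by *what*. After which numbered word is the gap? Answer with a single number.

Before movement: Priya should read what.
The filler 'what' is interpreted as the direct object of 'read'. Fronting leaves a gap immediately after 'read':
Yusuf wondered what Priya should read ___.
'read' is word 6.

6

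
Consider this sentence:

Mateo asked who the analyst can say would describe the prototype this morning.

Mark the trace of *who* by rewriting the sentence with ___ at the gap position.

Underlying clause: The analyst can say who would describe the prototype this morning.
'who' functions as the subject of the clause embedded under 'say'. The gap is right after 'say'.

Mateo asked who the analyst can say ___ would describe the prototype this morning.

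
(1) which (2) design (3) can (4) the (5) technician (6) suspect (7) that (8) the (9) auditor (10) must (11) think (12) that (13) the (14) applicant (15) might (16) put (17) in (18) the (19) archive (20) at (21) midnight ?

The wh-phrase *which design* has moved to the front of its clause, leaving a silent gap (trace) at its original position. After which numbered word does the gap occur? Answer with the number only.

16

Underlying clause: The technician can suspect that the auditor must think that the applicant might put which design in the archive at midnight.
The filler 'which design' is interpreted as the direct object of 'put'. Fronting leaves a gap immediately after 'put':
Which design can the technician suspect that the auditor must think that the applicant might put ___ in the archive at midnight?
'put' is word 16.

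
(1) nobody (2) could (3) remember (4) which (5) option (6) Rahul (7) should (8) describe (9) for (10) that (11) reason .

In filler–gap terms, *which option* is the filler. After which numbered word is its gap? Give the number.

Before movement: Rahul should describe which option for that reason.
'which option' functions as the direct object of 'describe'. Wh-movement fronts it, leaving a gap right after 'describe':
Nobody could remember which option Rahul should describe ___ for that reason.
'describe' is word 8.

8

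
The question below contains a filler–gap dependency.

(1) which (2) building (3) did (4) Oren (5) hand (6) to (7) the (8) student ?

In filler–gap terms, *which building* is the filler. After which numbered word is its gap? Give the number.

Before movement: Oren did hand which building to the student.
'which building' is the direct object of 'hand'. It moves to the left edge, and the trace sits right after 'hand':
Which building did Oren hand ___ to the student?
'hand' is word 5.

5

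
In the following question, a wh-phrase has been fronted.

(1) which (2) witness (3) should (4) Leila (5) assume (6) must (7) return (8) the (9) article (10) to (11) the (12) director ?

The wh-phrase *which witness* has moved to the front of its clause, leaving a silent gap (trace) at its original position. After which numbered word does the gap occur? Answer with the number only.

Before movement: Leila should assume which witness must return the article to the director.
The filler 'which witness' is interpreted as the subject of the clause embedded under 'assume'. Fronting leaves a gap immediately after 'assume':
Which witness should Leila assume ___ must return the article to the director?
'assume' is word 5.

5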